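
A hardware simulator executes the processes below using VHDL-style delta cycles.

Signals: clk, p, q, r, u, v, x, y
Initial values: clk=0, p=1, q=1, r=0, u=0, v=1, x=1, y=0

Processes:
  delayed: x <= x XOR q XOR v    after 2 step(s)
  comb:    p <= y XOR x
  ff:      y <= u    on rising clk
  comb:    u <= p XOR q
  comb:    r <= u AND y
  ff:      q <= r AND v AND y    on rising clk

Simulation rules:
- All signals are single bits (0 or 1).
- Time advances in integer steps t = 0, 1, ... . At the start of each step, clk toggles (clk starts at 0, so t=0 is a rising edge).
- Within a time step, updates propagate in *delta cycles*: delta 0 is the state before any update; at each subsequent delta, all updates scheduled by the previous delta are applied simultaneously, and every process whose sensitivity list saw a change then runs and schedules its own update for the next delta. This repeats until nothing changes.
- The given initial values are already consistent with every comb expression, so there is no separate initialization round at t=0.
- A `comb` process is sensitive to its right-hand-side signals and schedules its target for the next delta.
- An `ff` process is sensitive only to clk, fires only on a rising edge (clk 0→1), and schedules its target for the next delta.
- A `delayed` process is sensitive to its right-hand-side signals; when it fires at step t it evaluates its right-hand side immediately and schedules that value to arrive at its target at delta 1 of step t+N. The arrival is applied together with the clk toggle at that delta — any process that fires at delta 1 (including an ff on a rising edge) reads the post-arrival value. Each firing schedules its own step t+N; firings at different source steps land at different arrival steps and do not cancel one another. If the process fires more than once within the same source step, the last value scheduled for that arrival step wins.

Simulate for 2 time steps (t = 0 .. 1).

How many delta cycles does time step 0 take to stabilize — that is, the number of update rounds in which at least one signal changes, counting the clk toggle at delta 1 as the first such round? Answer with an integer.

3

[bits: r,p,x,clk,y,q,u,v]
t=0: Δ0=01100101 Δ1=01110101 Δ2=01110001 Δ3=01110011 | 3Δ
t=1: Δ0=01110011 Δ1=01100011 | 1Δ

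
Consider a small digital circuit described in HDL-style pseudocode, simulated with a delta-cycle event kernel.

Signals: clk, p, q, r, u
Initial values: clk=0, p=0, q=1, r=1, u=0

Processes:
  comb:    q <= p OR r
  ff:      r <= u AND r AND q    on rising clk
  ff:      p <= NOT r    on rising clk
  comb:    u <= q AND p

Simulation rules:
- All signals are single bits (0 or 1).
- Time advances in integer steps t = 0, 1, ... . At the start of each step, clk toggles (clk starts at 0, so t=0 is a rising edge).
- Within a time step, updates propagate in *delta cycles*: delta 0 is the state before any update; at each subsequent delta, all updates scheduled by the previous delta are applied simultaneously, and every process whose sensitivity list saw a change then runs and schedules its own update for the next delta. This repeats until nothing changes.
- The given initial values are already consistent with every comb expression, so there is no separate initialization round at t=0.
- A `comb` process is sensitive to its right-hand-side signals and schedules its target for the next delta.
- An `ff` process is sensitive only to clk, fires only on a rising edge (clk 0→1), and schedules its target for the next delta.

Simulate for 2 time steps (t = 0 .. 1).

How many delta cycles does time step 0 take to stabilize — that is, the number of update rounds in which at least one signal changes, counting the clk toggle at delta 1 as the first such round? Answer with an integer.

t=0 Δ0: q=1 clk=0 r=1 p=0 u=0
  Δ1: clk:0→1
  Δ2: r:1→0
  Δ3: q:1→0
  (3Δ to stable)
t=1 Δ0: q=0 clk=1 r=0 p=0 u=0
  Δ1: clk:1→0
  (1Δ to stable)

3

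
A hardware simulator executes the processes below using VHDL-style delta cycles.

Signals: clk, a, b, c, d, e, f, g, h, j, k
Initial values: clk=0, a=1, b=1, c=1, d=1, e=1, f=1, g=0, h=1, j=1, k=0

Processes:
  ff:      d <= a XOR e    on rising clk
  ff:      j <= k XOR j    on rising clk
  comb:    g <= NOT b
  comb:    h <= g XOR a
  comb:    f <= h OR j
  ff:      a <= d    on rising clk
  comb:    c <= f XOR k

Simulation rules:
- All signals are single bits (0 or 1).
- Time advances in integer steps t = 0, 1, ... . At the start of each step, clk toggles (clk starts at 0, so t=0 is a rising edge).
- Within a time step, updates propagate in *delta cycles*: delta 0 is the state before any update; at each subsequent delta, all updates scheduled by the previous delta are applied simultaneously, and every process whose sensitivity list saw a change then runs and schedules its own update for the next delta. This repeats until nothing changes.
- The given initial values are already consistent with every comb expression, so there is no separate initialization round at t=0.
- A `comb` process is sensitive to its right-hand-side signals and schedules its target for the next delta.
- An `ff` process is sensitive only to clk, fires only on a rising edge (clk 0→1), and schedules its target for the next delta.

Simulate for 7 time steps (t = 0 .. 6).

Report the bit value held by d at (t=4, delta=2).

1

[bits: h,c,d,e,a,b,clk,k,j,f,g]
t=0: Δ0=11111100110 Δ1=11111110110 Δ2=11011110110 | 2Δ
t=1: Δ0=11011110110 Δ1=11011100110 | 1Δ
t=2: Δ0=11011100110 Δ1=11011110110 Δ2=11010110110 Δ3=01010110110 | 3Δ
t=3: Δ0=01010110110 Δ1=01010100110 | 1Δ
t=4: Δ0=01010100110 Δ1=01010110110 Δ2=01110110110 | 2Δ
t=5: Δ0=01110110110 Δ1=01110100110 | 1Δ
t=6: Δ0=01110100110 Δ1=01110110110 Δ2=01111110110 Δ3=11111110110 | 3Δ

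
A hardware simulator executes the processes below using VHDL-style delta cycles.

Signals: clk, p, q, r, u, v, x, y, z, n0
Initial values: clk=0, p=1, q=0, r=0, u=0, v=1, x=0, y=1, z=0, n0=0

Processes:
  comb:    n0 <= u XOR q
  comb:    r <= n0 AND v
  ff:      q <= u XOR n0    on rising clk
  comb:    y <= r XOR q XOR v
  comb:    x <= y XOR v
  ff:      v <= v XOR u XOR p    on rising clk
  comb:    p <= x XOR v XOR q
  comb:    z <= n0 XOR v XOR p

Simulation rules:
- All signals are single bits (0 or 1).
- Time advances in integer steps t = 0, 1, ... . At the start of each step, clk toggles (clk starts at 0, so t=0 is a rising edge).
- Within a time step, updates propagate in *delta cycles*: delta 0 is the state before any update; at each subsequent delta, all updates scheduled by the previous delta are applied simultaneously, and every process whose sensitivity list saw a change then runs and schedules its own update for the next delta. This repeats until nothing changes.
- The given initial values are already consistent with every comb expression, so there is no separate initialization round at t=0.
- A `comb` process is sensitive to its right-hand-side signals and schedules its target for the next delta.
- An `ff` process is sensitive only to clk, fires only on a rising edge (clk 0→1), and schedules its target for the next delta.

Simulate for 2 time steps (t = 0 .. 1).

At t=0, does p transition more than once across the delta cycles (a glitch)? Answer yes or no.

[bits: q,y,clk,z,x,n0,p,r,v,u]
t=0: Δ0=0100001010 Δ1=0110001010 Δ2=0110001000 Δ3=0011100000 Δ4=0010001000 Δ5=0011000000 Δ6=0010000000 | 6Δ
t=1: Δ0=0010000000 Δ1=0000000000 | 1Δ

yes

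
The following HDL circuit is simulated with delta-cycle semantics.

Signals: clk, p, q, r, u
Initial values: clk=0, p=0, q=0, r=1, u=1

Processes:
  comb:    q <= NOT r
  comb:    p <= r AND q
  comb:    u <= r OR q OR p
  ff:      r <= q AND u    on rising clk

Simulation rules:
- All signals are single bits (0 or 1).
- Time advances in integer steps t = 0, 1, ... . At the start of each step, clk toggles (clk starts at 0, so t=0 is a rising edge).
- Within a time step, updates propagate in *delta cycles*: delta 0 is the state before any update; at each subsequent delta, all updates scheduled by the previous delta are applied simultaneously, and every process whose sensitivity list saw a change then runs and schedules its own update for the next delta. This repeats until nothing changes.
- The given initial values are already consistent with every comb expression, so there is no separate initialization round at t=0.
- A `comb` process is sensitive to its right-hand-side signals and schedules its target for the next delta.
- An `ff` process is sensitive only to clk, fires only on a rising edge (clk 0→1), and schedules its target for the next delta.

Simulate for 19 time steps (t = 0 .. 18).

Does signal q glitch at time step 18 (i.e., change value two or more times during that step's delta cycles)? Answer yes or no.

no

t=0 Δ0: u=1 clk=0 p=0 r=1 q=0
  Δ1: clk:0→1
  Δ2: r:1→0
  Δ3: u:1→0, q:0→1
  Δ4: u:0→1
  (4Δ to stable)
t=1 Δ0: u=1 clk=1 p=0 r=0 q=1
  Δ1: clk:1→0
  (1Δ to stable)
t=2 Δ0: u=1 clk=0 p=0 r=0 q=1
  Δ1: clk:0→1
  Δ2: r:0→1
  Δ3: p:0→1, q:1→0
  Δ4: p:1→0
  (4Δ to stable)
t=3 Δ0: u=1 clk=1 p=0 r=1 q=0
  Δ1: clk:1→0
  (1Δ to stable)
t=4 Δ0: u=1 clk=0 p=0 r=1 q=0
  Δ1: clk:0→1
  Δ2: r:1→0
  Δ3: u:1→0, q:0→1
  Δ4: u:0→1
  (4Δ to stable)
t=5 Δ0: u=1 clk=1 p=0 r=0 q=1
  Δ1: clk:1→0
  (1Δ to stable)
t=6 Δ0: u=1 clk=0 p=0 r=0 q=1
  Δ1: clk:0→1
  Δ2: r:0→1
  Δ3: p:0→1, q:1→0
  Δ4: p:1→0
  (4Δ to stable)
t=7 Δ0: u=1 clk=1 p=0 r=1 q=0
  Δ1: clk:1→0
  (1Δ to stable)
t=8 Δ0: u=1 clk=0 p=0 r=1 q=0
  Δ1: clk:0→1
  Δ2: r:1→0
  Δ3: u:1→0, q:0→1
  Δ4: u:0→1
  (4Δ to stable)
t=9 Δ0: u=1 clk=1 p=0 r=0 q=1
  Δ1: clk:1→0
  (1Δ to stable)
t=10 Δ0: u=1 clk=0 p=0 r=0 q=1
  Δ1: clk:0→1
  Δ2: r:0→1
  Δ3: p:0→1, q:1→0
  Δ4: p:1→0
  (4Δ to stable)
t=11 Δ0: u=1 clk=1 p=0 r=1 q=0
  Δ1: clk:1→0
  (1Δ to stable)
t=12 Δ0: u=1 clk=0 p=0 r=1 q=0
  Δ1: clk:0→1
  Δ2: r:1→0
  Δ3: u:1→0, q:0→1
  Δ4: u:0→1
  (4Δ to stable)
t=13 Δ0: u=1 clk=1 p=0 r=0 q=1
  Δ1: clk:1→0
  (1Δ to stable)
t=14 Δ0: u=1 clk=0 p=0 r=0 q=1
  Δ1: clk:0→1
  Δ2: r:0→1
  Δ3: p:0→1, q:1→0
  Δ4: p:1→0
  (4Δ to stable)
t=15 Δ0: u=1 clk=1 p=0 r=1 q=0
  Δ1: clk:1→0
  (1Δ to stable)
t=16 Δ0: u=1 clk=0 p=0 r=1 q=0
  Δ1: clk:0→1
  Δ2: r:1→0
  Δ3: u:1→0, q:0→1
  Δ4: u:0→1
  (4Δ to stable)
t=17 Δ0: u=1 clk=1 p=0 r=0 q=1
  Δ1: clk:1→0
  (1Δ to stable)
t=18 Δ0: u=1 clk=0 p=0 r=0 q=1
  Δ1: clk:0→1
  Δ2: r:0→1
  Δ3: p:0→1, q:1→0
  Δ4: p:1→0
  (4Δ to stable)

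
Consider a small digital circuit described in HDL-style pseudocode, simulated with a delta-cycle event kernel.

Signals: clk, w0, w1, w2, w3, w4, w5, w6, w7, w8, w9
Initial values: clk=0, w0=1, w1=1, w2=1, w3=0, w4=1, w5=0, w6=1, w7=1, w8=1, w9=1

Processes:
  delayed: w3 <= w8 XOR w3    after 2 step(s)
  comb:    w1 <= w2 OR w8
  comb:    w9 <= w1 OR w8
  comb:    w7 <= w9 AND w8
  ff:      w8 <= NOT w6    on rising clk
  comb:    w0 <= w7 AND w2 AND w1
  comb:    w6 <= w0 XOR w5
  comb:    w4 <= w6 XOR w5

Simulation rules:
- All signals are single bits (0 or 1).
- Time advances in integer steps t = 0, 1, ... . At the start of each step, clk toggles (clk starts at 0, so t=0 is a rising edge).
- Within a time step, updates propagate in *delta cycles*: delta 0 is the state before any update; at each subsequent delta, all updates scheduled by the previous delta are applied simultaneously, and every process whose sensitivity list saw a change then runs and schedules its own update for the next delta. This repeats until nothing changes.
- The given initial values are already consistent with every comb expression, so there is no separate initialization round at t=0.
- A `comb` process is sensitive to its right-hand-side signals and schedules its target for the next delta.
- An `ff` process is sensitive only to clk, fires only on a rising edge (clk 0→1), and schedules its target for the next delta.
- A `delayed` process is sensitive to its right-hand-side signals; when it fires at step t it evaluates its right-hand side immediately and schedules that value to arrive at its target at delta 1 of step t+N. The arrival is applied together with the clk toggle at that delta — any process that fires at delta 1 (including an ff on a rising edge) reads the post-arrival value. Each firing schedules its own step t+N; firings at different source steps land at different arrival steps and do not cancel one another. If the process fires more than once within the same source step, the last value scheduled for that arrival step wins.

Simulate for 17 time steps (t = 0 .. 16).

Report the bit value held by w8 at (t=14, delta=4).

1

t0.Δ0 w5=0 w4=1 w1=1 clk=0 w0=1 w2=1 w7=1 w9=1 w8=1 w3=0 w6=1
t0.Δ1 w5=0 w4=1 w1=1 clk=1 w0=1 w2=1 w7=1 w9=1 w8=1 w3=0 w6=1
t0.Δ2 w5=0 w4=1 w1=1 clk=1 w0=1 w2=1 w7=1 w9=1 w8=0 w3=0 w6=1
t0.Δ3 w5=0 w4=1 w1=1 clk=1 w0=1 w2=1 w7=0 w9=1 w8=0 w3=0 w6=1
t0.Δ4 w5=0 w4=1 w1=1 clk=1 w0=0 w2=1 w7=0 w9=1 w8=0 w3=0 w6=1
t0.Δ5 w5=0 w4=1 w1=1 clk=1 w0=0 w2=1 w7=0 w9=1 w8=0 w3=0 w6=0
t0.Δ6 w5=0 w4=0 w1=1 clk=1 w0=0 w2=1 w7=0 w9=1 w8=0 w3=0 w6=0
t1.Δ0 w5=0 w4=0 w1=1 clk=1 w0=0 w2=1 w7=0 w9=1 w8=0 w3=0 w6=0
t1.Δ1 w5=0 w4=0 w1=1 clk=0 w0=0 w2=1 w7=0 w9=1 w8=0 w3=0 w6=0
t2.Δ0 w5=0 w4=0 w1=1 clk=0 w0=0 w2=1 w7=0 w9=1 w8=0 w3=0 w6=0
t2.Δ1 w5=0 w4=0 w1=1 clk=1 w0=0 w2=1 w7=0 w9=1 w8=0 w3=0 w6=0
t2.Δ2 w5=0 w4=0 w1=1 clk=1 w0=0 w2=1 w7=0 w9=1 w8=1 w3=0 w6=0
t2.Δ3 w5=0 w4=0 w1=1 clk=1 w0=0 w2=1 w7=1 w9=1 w8=1 w3=0 w6=0
t2.Δ4 w5=0 w4=0 w1=1 clk=1 w0=1 w2=1 w7=1 w9=1 w8=1 w3=0 w6=0
t2.Δ5 w5=0 w4=0 w1=1 clk=1 w0=1 w2=1 w7=1 w9=1 w8=1 w3=0 w6=1
t2.Δ6 w5=0 w4=1 w1=1 clk=1 w0=1 w2=1 w7=1 w9=1 w8=1 w3=0 w6=1
t3.Δ0 w5=0 w4=1 w1=1 clk=1 w0=1 w2=1 w7=1 w9=1 w8=1 w3=0 w6=1
t3.Δ1 w5=0 w4=1 w1=1 clk=0 w0=1 w2=1 w7=1 w9=1 w8=1 w3=0 w6=1
t4.Δ0 w5=0 w4=1 w1=1 clk=0 w0=1 w2=1 w7=1 w9=1 w8=1 w3=0 w6=1
t4.Δ1 w5=0 w4=1 w1=1 clk=1 w0=1 w2=1 w7=1 w9=1 w8=1 w3=1 w6=1
t4.Δ2 w5=0 w4=1 w1=1 clk=1 w0=1 w2=1 w7=1 w9=1 w8=0 w3=1 w6=1
t4.Δ3 w5=0 w4=1 w1=1 clk=1 w0=1 w2=1 w7=0 w9=1 w8=0 w3=1 w6=1
t4.Δ4 w5=0 w4=1 w1=1 clk=1 w0=0 w2=1 w7=0 w9=1 w8=0 w3=1 w6=1
t4.Δ5 w5=0 w4=1 w1=1 clk=1 w0=0 w2=1 w7=0 w9=1 w8=0 w3=1 w6=0
t4.Δ6 w5=0 w4=0 w1=1 clk=1 w0=0 w2=1 w7=0 w9=1 w8=0 w3=1 w6=0
t5.Δ0 w5=0 w4=0 w1=1 clk=1 w0=0 w2=1 w7=0 w9=1 w8=0 w3=1 w6=0
t5.Δ1 w5=0 w4=0 w1=1 clk=0 w0=0 w2=1 w7=0 w9=1 w8=0 w3=1 w6=0
t6.Δ0 w5=0 w4=0 w1=1 clk=0 w0=0 w2=1 w7=0 w9=1 w8=0 w3=1 w6=0
t6.Δ1 w5=0 w4=0 w1=1 clk=1 w0=0 w2=1 w7=0 w9=1 w8=0 w3=1 w6=0
t6.Δ2 w5=0 w4=0 w1=1 clk=1 w0=0 w2=1 w7=0 w9=1 w8=1 w3=1 w6=0
t6.Δ3 w5=0 w4=0 w1=1 clk=1 w0=0 w2=1 w7=1 w9=1 w8=1 w3=1 w6=0
t6.Δ4 w5=0 w4=0 w1=1 clk=1 w0=1 w2=1 w7=1 w9=1 w8=1 w3=1 w6=0
t6.Δ5 w5=0 w4=0 w1=1 clk=1 w0=1 w2=1 w7=1 w9=1 w8=1 w3=1 w6=1
t6.Δ6 w5=0 w4=1 w1=1 clk=1 w0=1 w2=1 w7=1 w9=1 w8=1 w3=1 w6=1
t7.Δ0 w5=0 w4=1 w1=1 clk=1 w0=1 w2=1 w7=1 w9=1 w8=1 w3=1 w6=1
t7.Δ1 w5=0 w4=1 w1=1 clk=0 w0=1 w2=1 w7=1 w9=1 w8=1 w3=1 w6=1
t8.Δ0 w5=0 w4=1 w1=1 clk=0 w0=1 w2=1 w7=1 w9=1 w8=1 w3=1 w6=1
t8.Δ1 w5=0 w4=1 w1=1 clk=1 w0=1 w2=1 w7=1 w9=1 w8=1 w3=0 w6=1
t8.Δ2 w5=0 w4=1 w1=1 clk=1 w0=1 w2=1 w7=1 w9=1 w8=0 w3=0 w6=1
t8.Δ3 w5=0 w4=1 w1=1 clk=1 w0=1 w2=1 w7=0 w9=1 w8=0 w3=0 w6=1
t8.Δ4 w5=0 w4=1 w1=1 clk=1 w0=0 w2=1 w7=0 w9=1 w8=0 w3=0 w6=1
t8.Δ5 w5=0 w4=1 w1=1 clk=1 w0=0 w2=1 w7=0 w9=1 w8=0 w3=0 w6=0
t8.Δ6 w5=0 w4=0 w1=1 clk=1 w0=0 w2=1 w7=0 w9=1 w8=0 w3=0 w6=0
t9.Δ0 w5=0 w4=0 w1=1 clk=1 w0=0 w2=1 w7=0 w9=1 w8=0 w3=0 w6=0
t9.Δ1 w5=0 w4=0 w1=1 clk=0 w0=0 w2=1 w7=0 w9=1 w8=0 w3=0 w6=0
t10.Δ0 w5=0 w4=0 w1=1 clk=0 w0=0 w2=1 w7=0 w9=1 w8=0 w3=0 w6=0
t10.Δ1 w5=0 w4=0 w1=1 clk=1 w0=0 w2=1 w7=0 w9=1 w8=0 w3=0 w6=0
t10.Δ2 w5=0 w4=0 w1=1 clk=1 w0=0 w2=1 w7=0 w9=1 w8=1 w3=0 w6=0
t10.Δ3 w5=0 w4=0 w1=1 clk=1 w0=0 w2=1 w7=1 w9=1 w8=1 w3=0 w6=0
t10.Δ4 w5=0 w4=0 w1=1 clk=1 w0=1 w2=1 w7=1 w9=1 w8=1 w3=0 w6=0
t10.Δ5 w5=0 w4=0 w1=1 clk=1 w0=1 w2=1 w7=1 w9=1 w8=1 w3=0 w6=1
t10.Δ6 w5=0 w4=1 w1=1 clk=1 w0=1 w2=1 w7=1 w9=1 w8=1 w3=0 w6=1
t11.Δ0 w5=0 w4=1 w1=1 clk=1 w0=1 w2=1 w7=1 w9=1 w8=1 w3=0 w6=1
t11.Δ1 w5=0 w4=1 w1=1 clk=0 w0=1 w2=1 w7=1 w9=1 w8=1 w3=0 w6=1
t12.Δ0 w5=0 w4=1 w1=1 clk=0 w0=1 w2=1 w7=1 w9=1 w8=1 w3=0 w6=1
t12.Δ1 w5=0 w4=1 w1=1 clk=1 w0=1 w2=1 w7=1 w9=1 w8=1 w3=1 w6=1
t12.Δ2 w5=0 w4=1 w1=1 clk=1 w0=1 w2=1 w7=1 w9=1 w8=0 w3=1 w6=1
t12.Δ3 w5=0 w4=1 w1=1 clk=1 w0=1 w2=1 w7=0 w9=1 w8=0 w3=1 w6=1
t12.Δ4 w5=0 w4=1 w1=1 clk=1 w0=0 w2=1 w7=0 w9=1 w8=0 w3=1 w6=1
t12.Δ5 w5=0 w4=1 w1=1 clk=1 w0=0 w2=1 w7=0 w9=1 w8=0 w3=1 w6=0
t12.Δ6 w5=0 w4=0 w1=1 clk=1 w0=0 w2=1 w7=0 w9=1 w8=0 w3=1 w6=0
t13.Δ0 w5=0 w4=0 w1=1 clk=1 w0=0 w2=1 w7=0 w9=1 w8=0 w3=1 w6=0
t13.Δ1 w5=0 w4=0 w1=1 clk=0 w0=0 w2=1 w7=0 w9=1 w8=0 w3=1 w6=0
t14.Δ0 w5=0 w4=0 w1=1 clk=0 w0=0 w2=1 w7=0 w9=1 w8=0 w3=1 w6=0
t14.Δ1 w5=0 w4=0 w1=1 clk=1 w0=0 w2=1 w7=0 w9=1 w8=0 w3=1 w6=0
t14.Δ2 w5=0 w4=0 w1=1 clk=1 w0=0 w2=1 w7=0 w9=1 w8=1 w3=1 w6=0
t14.Δ3 w5=0 w4=0 w1=1 clk=1 w0=0 w2=1 w7=1 w9=1 w8=1 w3=1 w6=0
t14.Δ4 w5=0 w4=0 w1=1 clk=1 w0=1 w2=1 w7=1 w9=1 w8=1 w3=1 w6=0
t14.Δ5 w5=0 w4=0 w1=1 clk=1 w0=1 w2=1 w7=1 w9=1 w8=1 w3=1 w6=1
t14.Δ6 w5=0 w4=1 w1=1 clk=1 w0=1 w2=1 w7=1 w9=1 w8=1 w3=1 w6=1
t15.Δ0 w5=0 w4=1 w1=1 clk=1 w0=1 w2=1 w7=1 w9=1 w8=1 w3=1 w6=1
t15.Δ1 w5=0 w4=1 w1=1 clk=0 w0=1 w2=1 w7=1 w9=1 w8=1 w3=1 w6=1
t16.Δ0 w5=0 w4=1 w1=1 clk=0 w0=1 w2=1 w7=1 w9=1 w8=1 w3=1 w6=1
t16.Δ1 w5=0 w4=1 w1=1 clk=1 w0=1 w2=1 w7=1 w9=1 w8=1 w3=0 w6=1
t16.Δ2 w5=0 w4=1 w1=1 clk=1 w0=1 w2=1 w7=1 w9=1 w8=0 w3=0 w6=1
t16.Δ3 w5=0 w4=1 w1=1 clk=1 w0=1 w2=1 w7=0 w9=1 w8=0 w3=0 w6=1
t16.Δ4 w5=0 w4=1 w1=1 clk=1 w0=0 w2=1 w7=0 w9=1 w8=0 w3=0 w6=1
t16.Δ5 w5=0 w4=1 w1=1 clk=1 w0=0 w2=1 w7=0 w9=1 w8=0 w3=0 w6=0
t16.Δ6 w5=0 w4=0 w1=1 clk=1 w0=0 w2=1 w7=0 w9=1 w8=0 w3=0 w6=0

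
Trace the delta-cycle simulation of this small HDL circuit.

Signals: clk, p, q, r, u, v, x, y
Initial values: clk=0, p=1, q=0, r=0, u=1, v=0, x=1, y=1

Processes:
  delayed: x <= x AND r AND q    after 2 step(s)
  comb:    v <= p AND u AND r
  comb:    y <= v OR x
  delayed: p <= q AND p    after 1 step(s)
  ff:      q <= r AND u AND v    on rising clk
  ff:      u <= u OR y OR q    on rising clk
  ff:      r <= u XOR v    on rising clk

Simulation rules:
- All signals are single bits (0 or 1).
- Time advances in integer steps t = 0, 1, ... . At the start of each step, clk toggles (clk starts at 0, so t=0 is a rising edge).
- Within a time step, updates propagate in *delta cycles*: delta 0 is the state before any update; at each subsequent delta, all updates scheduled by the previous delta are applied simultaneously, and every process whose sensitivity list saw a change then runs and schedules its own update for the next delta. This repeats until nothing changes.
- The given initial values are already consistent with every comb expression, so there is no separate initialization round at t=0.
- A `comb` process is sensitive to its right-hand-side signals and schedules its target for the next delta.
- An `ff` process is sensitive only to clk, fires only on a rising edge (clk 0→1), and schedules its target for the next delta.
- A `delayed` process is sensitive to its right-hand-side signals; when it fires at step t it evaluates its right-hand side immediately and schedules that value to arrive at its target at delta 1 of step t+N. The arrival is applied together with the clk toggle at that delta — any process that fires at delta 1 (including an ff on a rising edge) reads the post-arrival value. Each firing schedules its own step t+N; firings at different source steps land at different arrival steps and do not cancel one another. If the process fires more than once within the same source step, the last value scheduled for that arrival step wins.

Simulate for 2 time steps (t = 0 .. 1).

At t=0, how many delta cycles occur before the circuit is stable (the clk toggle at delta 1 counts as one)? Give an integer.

t=0 Δ0: p=1 y=1 x=1 r=0 clk=0 q=0 u=1 v=0
  Δ1: clk:0→1
  Δ2: r:0→1
  Δ3: v:0→1
  (3Δ to stable)
t=1 Δ0: p=1 y=1 x=1 r=1 clk=1 q=0 u=1 v=1
  Δ1: clk:1→0
  (1Δ to stable)

3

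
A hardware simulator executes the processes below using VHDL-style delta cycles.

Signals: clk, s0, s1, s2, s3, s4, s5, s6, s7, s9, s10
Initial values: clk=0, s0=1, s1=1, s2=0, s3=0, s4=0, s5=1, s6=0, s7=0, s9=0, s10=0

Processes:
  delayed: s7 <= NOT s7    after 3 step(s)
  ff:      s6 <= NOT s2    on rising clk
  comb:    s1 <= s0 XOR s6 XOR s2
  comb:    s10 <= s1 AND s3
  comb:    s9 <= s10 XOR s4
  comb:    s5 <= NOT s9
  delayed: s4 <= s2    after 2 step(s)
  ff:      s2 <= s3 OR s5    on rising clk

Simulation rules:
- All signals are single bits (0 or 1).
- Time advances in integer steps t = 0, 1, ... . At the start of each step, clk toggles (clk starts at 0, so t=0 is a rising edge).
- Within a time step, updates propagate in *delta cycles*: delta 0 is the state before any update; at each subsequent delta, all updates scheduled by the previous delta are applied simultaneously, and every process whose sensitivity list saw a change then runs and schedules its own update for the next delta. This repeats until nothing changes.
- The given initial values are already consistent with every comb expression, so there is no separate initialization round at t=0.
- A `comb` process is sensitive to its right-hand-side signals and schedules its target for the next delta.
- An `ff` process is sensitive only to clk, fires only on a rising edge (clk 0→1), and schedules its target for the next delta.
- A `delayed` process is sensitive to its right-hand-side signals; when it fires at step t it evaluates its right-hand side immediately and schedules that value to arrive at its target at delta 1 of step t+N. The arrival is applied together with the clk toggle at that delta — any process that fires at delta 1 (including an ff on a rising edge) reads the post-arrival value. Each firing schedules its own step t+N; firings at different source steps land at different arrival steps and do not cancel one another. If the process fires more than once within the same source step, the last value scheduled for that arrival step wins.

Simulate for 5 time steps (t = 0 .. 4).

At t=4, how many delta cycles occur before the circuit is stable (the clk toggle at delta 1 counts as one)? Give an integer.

t0.Δ0 s10=0 s7=0 s9=0 s4=0 s3=0 s1=1 s0=1 s5=1 clk=0 s2=0 s6=0
t0.Δ1 s10=0 s7=0 s9=0 s4=0 s3=0 s1=1 s0=1 s5=1 clk=1 s2=0 s6=0
t0.Δ2 s10=0 s7=0 s9=0 s4=0 s3=0 s1=1 s0=1 s5=1 clk=1 s2=1 s6=1
t1.Δ0 s10=0 s7=0 s9=0 s4=0 s3=0 s1=1 s0=1 s5=1 clk=1 s2=1 s6=1
t1.Δ1 s10=0 s7=0 s9=0 s4=0 s3=0 s1=1 s0=1 s5=1 clk=0 s2=1 s6=1
t2.Δ0 s10=0 s7=0 s9=0 s4=0 s3=0 s1=1 s0=1 s5=1 clk=0 s2=1 s6=1
t2.Δ1 s10=0 s7=0 s9=0 s4=1 s3=0 s1=1 s0=1 s5=1 clk=1 s2=1 s6=1
t2.Δ2 s10=0 s7=0 s9=1 s4=1 s3=0 s1=1 s0=1 s5=1 clk=1 s2=1 s6=0
t2.Δ3 s10=0 s7=0 s9=1 s4=1 s3=0 s1=0 s0=1 s5=0 clk=1 s2=1 s6=0
t3.Δ0 s10=0 s7=0 s9=1 s4=1 s3=0 s1=0 s0=1 s5=0 clk=1 s2=1 s6=0
t3.Δ1 s10=0 s7=0 s9=1 s4=1 s3=0 s1=0 s0=1 s5=0 clk=0 s2=1 s6=0
t4.Δ0 s10=0 s7=0 s9=1 s4=1 s3=0 s1=0 s0=1 s5=0 clk=0 s2=1 s6=0
t4.Δ1 s10=0 s7=0 s9=1 s4=1 s3=0 s1=0 s0=1 s5=0 clk=1 s2=1 s6=0
t4.Δ2 s10=0 s7=0 s9=1 s4=1 s3=0 s1=0 s0=1 s5=0 clk=1 s2=0 s6=0
t4.Δ3 s10=0 s7=0 s9=1 s4=1 s3=0 s1=1 s0=1 s5=0 clk=1 s2=0 s6=0

3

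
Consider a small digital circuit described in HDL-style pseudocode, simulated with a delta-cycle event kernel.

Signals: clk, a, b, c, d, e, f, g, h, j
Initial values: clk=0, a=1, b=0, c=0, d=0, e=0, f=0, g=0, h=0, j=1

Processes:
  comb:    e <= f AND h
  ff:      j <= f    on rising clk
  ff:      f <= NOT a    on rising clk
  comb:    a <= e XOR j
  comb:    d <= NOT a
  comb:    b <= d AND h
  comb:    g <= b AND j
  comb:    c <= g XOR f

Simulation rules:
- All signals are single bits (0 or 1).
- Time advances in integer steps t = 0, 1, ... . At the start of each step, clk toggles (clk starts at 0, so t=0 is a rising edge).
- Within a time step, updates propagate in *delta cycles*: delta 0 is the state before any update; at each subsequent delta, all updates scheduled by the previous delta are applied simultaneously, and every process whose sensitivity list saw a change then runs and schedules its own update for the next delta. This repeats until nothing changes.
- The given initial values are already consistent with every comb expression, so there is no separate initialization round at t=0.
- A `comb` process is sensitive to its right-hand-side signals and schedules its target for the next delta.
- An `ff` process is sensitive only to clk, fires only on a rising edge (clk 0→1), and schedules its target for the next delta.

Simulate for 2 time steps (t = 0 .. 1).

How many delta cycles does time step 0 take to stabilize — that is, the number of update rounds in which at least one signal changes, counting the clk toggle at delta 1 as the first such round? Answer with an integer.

t=0 Δ0: clk=0 d=0 f=0 j=1 b=0 e=0 a=1 h=0 g=0 c=0
  Δ1: clk:0→1
  Δ2: j:1→0
  Δ3: a:1→0
  Δ4: d:0→1
  (4Δ to stable)
t=1 Δ0: clk=1 d=1 f=0 j=0 b=0 e=0 a=0 h=0 g=0 c=0
  Δ1: clk:1→0
  (1Δ to stable)

4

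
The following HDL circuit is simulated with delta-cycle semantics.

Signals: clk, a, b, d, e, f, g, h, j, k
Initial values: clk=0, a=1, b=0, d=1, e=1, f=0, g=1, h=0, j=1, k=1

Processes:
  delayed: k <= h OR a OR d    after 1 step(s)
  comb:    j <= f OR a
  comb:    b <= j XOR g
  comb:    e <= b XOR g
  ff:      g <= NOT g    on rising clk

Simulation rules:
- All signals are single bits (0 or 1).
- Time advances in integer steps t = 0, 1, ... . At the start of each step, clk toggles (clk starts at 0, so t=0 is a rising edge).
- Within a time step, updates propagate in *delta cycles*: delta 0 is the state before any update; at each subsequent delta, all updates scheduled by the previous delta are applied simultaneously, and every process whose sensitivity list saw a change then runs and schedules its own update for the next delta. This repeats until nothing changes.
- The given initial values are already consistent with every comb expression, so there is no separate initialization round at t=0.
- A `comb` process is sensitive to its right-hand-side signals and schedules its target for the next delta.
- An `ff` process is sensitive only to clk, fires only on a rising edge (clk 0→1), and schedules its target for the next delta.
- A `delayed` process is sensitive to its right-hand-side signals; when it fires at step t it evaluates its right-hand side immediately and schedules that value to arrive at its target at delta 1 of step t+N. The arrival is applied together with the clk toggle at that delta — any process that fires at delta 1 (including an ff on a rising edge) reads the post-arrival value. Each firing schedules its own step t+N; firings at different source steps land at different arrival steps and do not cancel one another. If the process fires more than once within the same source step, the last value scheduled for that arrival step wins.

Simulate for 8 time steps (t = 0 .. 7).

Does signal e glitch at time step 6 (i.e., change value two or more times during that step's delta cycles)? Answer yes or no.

t=0 Δ0: d=1 clk=0 a=1 k=1 b=0 f=0 h=0 j=1 g=1 e=1
  Δ1: clk:0→1
  Δ2: g:1→0
  Δ3: b:0→1, e:1→0
  Δ4: e:0→1
  (4Δ to stable)
t=1 Δ0: d=1 clk=1 a=1 k=1 b=1 f=0 h=0 j=1 g=0 e=1
  Δ1: clk:1→0
  (1Δ to stable)
t=2 Δ0: d=1 clk=0 a=1 k=1 b=1 f=0 h=0 j=1 g=0 e=1
  Δ1: clk:0→1
  Δ2: g:0→1
  Δ3: b:1→0, e:1→0
  Δ4: e:0→1
  (4Δ to stable)
t=3 Δ0: d=1 clk=1 a=1 k=1 b=0 f=0 h=0 j=1 g=1 e=1
  Δ1: clk:1→0
  (1Δ to stable)
t=4 Δ0: d=1 clk=0 a=1 k=1 b=0 f=0 h=0 j=1 g=1 e=1
  Δ1: clk:0→1
  Δ2: g:1→0
  Δ3: b:0→1, e:1→0
  Δ4: e:0→1
  (4Δ to stable)
t=5 Δ0: d=1 clk=1 a=1 k=1 b=1 f=0 h=0 j=1 g=0 e=1
  Δ1: clk:1→0
  (1Δ to stable)
t=6 Δ0: d=1 clk=0 a=1 k=1 b=1 f=0 h=0 j=1 g=0 e=1
  Δ1: clk:0→1
  Δ2: g:0→1
  Δ3: b:1→0, e:1→0
  Δ4: e:0→1
  (4Δ to stable)
t=7 Δ0: d=1 clk=1 a=1 k=1 b=0 f=0 h=0 j=1 g=1 e=1
  Δ1: clk:1→0
  (1Δ to stable)

yes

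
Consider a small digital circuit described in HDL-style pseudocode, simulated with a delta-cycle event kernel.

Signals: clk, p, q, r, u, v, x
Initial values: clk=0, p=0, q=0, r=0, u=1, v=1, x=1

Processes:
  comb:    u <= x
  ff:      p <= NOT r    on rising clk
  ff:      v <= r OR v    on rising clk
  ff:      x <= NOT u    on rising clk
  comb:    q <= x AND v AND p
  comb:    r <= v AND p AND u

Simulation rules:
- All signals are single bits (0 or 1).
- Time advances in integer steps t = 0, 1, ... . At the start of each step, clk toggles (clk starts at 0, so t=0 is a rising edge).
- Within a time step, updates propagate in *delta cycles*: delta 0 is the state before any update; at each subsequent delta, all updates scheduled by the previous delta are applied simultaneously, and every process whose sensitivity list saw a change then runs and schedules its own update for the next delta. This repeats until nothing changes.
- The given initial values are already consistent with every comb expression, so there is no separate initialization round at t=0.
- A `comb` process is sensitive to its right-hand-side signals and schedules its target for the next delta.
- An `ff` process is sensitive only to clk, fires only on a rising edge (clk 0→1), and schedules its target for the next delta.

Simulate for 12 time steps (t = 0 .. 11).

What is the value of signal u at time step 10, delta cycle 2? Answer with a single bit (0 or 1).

0

[bits: q,p,v,clk,r,u,x]
t=0: Δ0=0010011 Δ1=0011011 Δ2=0111010 Δ3=0111100 Δ4=0111000 | 4Δ
t=1: Δ0=0111000 Δ1=0110000 | 1Δ
t=2: Δ0=0110000 Δ1=0111000 Δ2=0111001 Δ3=1111011 Δ4=1111111 | 4Δ
t=3: Δ0=1111111 Δ1=1110111 | 1Δ
t=4: Δ0=1110111 Δ1=1111111 Δ2=1011110 Δ3=0011000 | 3Δ
t=5: Δ0=0011000 Δ1=0010000 | 1Δ
t=6: Δ0=0010000 Δ1=0011000 Δ2=0111001 Δ3=1111011 Δ4=1111111 | 4Δ
t=7: Δ0=1111111 Δ1=1110111 | 1Δ
t=8: Δ0=1110111 Δ1=1111111 Δ2=1011110 Δ3=0011000 | 3Δ
t=9: Δ0=0011000 Δ1=0010000 | 1Δ
t=10: Δ0=0010000 Δ1=0011000 Δ2=0111001 Δ3=1111011 Δ4=1111111 | 4Δ
t=11: Δ0=1111111 Δ1=1110111 | 1Δ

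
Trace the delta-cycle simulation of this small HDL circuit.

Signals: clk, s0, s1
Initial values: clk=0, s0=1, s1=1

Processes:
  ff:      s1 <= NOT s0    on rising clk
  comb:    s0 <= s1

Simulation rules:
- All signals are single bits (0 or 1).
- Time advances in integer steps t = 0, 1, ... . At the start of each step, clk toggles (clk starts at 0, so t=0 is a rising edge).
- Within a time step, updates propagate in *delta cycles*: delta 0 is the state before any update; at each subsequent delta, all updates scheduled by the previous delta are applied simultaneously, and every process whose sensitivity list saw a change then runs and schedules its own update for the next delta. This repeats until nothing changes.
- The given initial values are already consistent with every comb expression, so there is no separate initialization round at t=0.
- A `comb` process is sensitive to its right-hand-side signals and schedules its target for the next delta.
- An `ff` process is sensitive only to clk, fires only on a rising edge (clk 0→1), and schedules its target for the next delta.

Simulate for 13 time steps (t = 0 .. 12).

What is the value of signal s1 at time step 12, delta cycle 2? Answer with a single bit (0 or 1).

[bits: clk,s1,s0]
t=0: Δ0=011 Δ1=111 Δ2=101 Δ3=100 | 3Δ
t=1: Δ0=100 Δ1=000 | 1Δ
t=2: Δ0=000 Δ1=100 Δ2=110 Δ3=111 | 3Δ
t=3: Δ0=111 Δ1=011 | 1Δ
t=4: Δ0=011 Δ1=111 Δ2=101 Δ3=100 | 3Δ
t=5: Δ0=100 Δ1=000 | 1Δ
t=6: Δ0=000 Δ1=100 Δ2=110 Δ3=111 | 3Δ
t=7: Δ0=111 Δ1=011 | 1Δ
t=8: Δ0=011 Δ1=111 Δ2=101 Δ3=100 | 3Δ
t=9: Δ0=100 Δ1=000 | 1Δ
t=10: Δ0=000 Δ1=100 Δ2=110 Δ3=111 | 3Δ
t=11: Δ0=111 Δ1=011 | 1Δ
t=12: Δ0=011 Δ1=111 Δ2=101 Δ3=100 | 3Δ

0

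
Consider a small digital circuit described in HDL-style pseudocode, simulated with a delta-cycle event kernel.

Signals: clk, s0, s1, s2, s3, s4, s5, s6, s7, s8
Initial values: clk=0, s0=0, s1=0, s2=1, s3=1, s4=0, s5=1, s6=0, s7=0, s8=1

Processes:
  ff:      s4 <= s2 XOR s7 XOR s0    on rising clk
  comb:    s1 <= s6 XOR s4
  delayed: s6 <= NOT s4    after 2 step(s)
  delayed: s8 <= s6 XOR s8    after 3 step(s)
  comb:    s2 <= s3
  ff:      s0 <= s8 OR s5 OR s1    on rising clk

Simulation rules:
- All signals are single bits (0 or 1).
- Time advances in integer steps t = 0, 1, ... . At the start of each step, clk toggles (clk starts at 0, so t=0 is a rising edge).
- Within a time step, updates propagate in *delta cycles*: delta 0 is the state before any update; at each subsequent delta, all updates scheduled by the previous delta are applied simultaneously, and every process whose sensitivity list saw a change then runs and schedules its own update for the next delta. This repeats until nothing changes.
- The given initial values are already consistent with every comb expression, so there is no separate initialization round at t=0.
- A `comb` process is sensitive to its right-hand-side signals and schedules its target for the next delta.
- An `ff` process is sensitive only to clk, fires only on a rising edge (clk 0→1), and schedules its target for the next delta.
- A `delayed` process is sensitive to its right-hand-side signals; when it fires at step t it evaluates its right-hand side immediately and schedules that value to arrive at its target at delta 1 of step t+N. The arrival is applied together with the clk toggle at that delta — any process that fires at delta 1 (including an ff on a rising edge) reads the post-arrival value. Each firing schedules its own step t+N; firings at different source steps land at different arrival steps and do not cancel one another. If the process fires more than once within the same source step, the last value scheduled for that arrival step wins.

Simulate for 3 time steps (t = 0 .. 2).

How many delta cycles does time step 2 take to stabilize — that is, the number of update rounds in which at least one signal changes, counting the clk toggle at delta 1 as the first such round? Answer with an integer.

3

t0.Δ0 clk=0 s1=0 s6=0 s2=1 s0=0 s3=1 s7=0 s8=1 s4=0 s5=1
t0.Δ1 clk=1 s1=0 s6=0 s2=1 s0=0 s3=1 s7=0 s8=1 s4=0 s5=1
t0.Δ2 clk=1 s1=0 s6=0 s2=1 s0=1 s3=1 s7=0 s8=1 s4=1 s5=1
t0.Δ3 clk=1 s1=1 s6=0 s2=1 s0=1 s3=1 s7=0 s8=1 s4=1 s5=1
t1.Δ0 clk=1 s1=1 s6=0 s2=1 s0=1 s3=1 s7=0 s8=1 s4=1 s5=1
t1.Δ1 clk=0 s1=1 s6=0 s2=1 s0=1 s3=1 s7=0 s8=1 s4=1 s5=1
t2.Δ0 clk=0 s1=1 s6=0 s2=1 s0=1 s3=1 s7=0 s8=1 s4=1 s5=1
t2.Δ1 clk=1 s1=1 s6=0 s2=1 s0=1 s3=1 s7=0 s8=1 s4=1 s5=1
t2.Δ2 clk=1 s1=1 s6=0 s2=1 s0=1 s3=1 s7=0 s8=1 s4=0 s5=1
t2.Δ3 clk=1 s1=0 s6=0 s2=1 s0=1 s3=1 s7=0 s8=1 s4=0 s5=1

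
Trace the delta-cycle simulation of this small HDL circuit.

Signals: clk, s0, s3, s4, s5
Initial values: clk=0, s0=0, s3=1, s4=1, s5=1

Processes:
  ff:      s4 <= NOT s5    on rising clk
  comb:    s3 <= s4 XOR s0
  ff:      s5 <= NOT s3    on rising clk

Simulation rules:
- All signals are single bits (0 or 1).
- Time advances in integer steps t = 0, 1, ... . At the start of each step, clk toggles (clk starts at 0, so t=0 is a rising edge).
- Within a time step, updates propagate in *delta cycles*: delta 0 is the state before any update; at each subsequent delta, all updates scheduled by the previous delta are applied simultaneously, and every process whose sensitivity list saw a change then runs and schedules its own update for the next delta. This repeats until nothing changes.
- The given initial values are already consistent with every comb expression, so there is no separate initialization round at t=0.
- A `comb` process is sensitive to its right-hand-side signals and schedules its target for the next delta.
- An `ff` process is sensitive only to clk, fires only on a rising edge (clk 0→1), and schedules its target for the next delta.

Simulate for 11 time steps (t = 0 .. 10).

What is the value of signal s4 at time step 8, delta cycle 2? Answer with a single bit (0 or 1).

[bits: s3,s0,clk,s5,s4]
t=0: Δ0=10011 Δ1=10111 Δ2=10100 Δ3=00100 | 3Δ
t=1: Δ0=00100 Δ1=00000 | 1Δ
t=2: Δ0=00000 Δ1=00100 Δ2=00111 Δ3=10111 | 3Δ
t=3: Δ0=10111 Δ1=10011 | 1Δ
t=4: Δ0=10011 Δ1=10111 Δ2=10100 Δ3=00100 | 3Δ
t=5: Δ0=00100 Δ1=00000 | 1Δ
t=6: Δ0=00000 Δ1=00100 Δ2=00111 Δ3=10111 | 3Δ
t=7: Δ0=10111 Δ1=10011 | 1Δ
t=8: Δ0=10011 Δ1=10111 Δ2=10100 Δ3=00100 | 3Δ
t=9: Δ0=00100 Δ1=00000 | 1Δ
t=10: Δ0=00000 Δ1=00100 Δ2=00111 Δ3=10111 | 3Δ

0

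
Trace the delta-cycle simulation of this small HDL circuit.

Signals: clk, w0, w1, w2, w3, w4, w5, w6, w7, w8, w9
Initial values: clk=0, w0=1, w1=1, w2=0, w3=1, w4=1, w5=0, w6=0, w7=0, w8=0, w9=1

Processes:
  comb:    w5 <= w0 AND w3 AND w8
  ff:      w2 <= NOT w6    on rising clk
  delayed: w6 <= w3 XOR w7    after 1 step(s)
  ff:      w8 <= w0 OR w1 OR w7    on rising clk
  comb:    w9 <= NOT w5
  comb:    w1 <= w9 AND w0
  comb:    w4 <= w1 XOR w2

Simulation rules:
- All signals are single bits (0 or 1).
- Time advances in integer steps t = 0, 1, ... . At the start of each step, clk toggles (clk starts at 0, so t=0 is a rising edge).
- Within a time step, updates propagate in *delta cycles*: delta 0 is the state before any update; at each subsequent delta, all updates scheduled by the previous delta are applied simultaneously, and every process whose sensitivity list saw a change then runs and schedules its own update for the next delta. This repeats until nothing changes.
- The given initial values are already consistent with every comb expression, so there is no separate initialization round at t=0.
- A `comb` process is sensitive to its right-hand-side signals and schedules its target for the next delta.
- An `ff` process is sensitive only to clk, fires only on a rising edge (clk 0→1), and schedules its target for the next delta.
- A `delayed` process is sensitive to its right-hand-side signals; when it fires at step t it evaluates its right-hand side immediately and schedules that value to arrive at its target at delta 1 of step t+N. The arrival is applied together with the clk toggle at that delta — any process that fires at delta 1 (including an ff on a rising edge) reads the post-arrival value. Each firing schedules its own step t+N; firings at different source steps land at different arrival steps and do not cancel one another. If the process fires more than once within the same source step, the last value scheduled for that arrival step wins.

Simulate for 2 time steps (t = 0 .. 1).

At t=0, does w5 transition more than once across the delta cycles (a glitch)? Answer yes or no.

no

t0.Δ0 w0=1 w2=0 w5=0 w7=0 w9=1 w1=1 w6=0 w4=1 clk=0 w3=1 w8=0
t0.Δ1 w0=1 w2=0 w5=0 w7=0 w9=1 w1=1 w6=0 w4=1 clk=1 w3=1 w8=0
t0.Δ2 w0=1 w2=1 w5=0 w7=0 w9=1 w1=1 w6=0 w4=1 clk=1 w3=1 w8=1
t0.Δ3 w0=1 w2=1 w5=1 w7=0 w9=1 w1=1 w6=0 w4=0 clk=1 w3=1 w8=1
t0.Δ4 w0=1 w2=1 w5=1 w7=0 w9=0 w1=1 w6=0 w4=0 clk=1 w3=1 w8=1
t0.Δ5 w0=1 w2=1 w5=1 w7=0 w9=0 w1=0 w6=0 w4=0 clk=1 w3=1 w8=1
t0.Δ6 w0=1 w2=1 w5=1 w7=0 w9=0 w1=0 w6=0 w4=1 clk=1 w3=1 w8=1
t1.Δ0 w0=1 w2=1 w5=1 w7=0 w9=0 w1=0 w6=0 w4=1 clk=1 w3=1 w8=1
t1.Δ1 w0=1 w2=1 w5=1 w7=0 w9=0 w1=0 w6=0 w4=1 clk=0 w3=1 w8=1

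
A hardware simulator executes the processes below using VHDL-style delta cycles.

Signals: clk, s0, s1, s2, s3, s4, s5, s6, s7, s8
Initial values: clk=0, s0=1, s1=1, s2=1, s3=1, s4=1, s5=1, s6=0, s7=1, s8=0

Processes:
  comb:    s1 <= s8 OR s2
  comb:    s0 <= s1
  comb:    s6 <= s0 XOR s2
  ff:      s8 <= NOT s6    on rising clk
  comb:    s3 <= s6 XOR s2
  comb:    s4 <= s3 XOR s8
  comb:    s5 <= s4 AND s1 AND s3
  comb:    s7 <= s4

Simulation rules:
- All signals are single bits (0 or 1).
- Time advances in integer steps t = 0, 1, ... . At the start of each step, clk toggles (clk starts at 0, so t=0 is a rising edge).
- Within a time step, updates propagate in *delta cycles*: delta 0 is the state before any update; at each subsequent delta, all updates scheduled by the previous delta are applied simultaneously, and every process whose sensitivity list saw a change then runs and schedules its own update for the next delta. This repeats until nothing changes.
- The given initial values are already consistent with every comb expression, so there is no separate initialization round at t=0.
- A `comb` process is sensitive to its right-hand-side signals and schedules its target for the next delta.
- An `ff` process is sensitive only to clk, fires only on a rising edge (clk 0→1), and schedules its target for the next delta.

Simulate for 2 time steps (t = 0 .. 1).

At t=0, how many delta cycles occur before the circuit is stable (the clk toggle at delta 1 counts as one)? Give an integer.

t=0 Δ0: s2=1 s8=0 s5=1 s1=1 s3=1 s0=1 s7=1 clk=0 s4=1 s6=0
  Δ1: clk:0→1
  Δ2: s8:0→1
  Δ3: s4:1→0
  Δ4: s5:1→0, s7:1→0
  (4Δ to stable)
t=1 Δ0: s2=1 s8=1 s5=0 s1=1 s3=1 s0=1 s7=0 clk=1 s4=0 s6=0
  Δ1: clk:1→0
  (1Δ to stable)

4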